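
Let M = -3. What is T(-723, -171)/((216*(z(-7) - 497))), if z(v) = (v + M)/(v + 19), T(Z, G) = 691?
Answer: -691/107532 ≈ -0.0064260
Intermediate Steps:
z(v) = (-3 + v)/(19 + v) (z(v) = (v - 3)/(v + 19) = (-3 + v)/(19 + v))
T(-723, -171)/((216*(z(-7) - 497))) = 691/((216*((-3 - 7)/(19 - 7) - 497))) = 691/((216*(-10/12 - 497))) = 691/((216*((1/12)*(-10) - 497))) = 691/((216*(-5/6 - 497))) = 691/((216*(-2987/6))) = 691/(-107532) = 691*(-1/107532) = -691/107532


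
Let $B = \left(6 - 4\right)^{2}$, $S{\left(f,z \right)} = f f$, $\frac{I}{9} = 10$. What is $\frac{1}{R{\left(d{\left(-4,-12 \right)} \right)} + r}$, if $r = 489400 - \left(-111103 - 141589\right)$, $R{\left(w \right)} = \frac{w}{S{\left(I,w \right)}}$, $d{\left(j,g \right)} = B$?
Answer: $\frac{2025}{1502736301} \approx 1.3475 \cdot 10^{-6}$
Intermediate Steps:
$I = 90$ ($I = 9 \cdot 10 = 90$)
$S{\left(f,z \right)} = f^{2}$
$B = 4$ ($B = 2^{2} = 4$)
$d{\left(j,g \right)} = 4$
$R{\left(w \right)} = \frac{w}{8100}$ ($R{\left(w \right)} = \frac{w}{90^{2}} = \frac{w}{8100}$)
$r = 742092$ ($r = 489400 - -252692 = 489400 + 252692 = 742092$)
$\frac{1}{R{\left(d{\left(-4,-12 \right)} \right)} + r} = \frac{1}{\frac{1}{8100} \cdot 4 + 742092} = \frac{1}{\frac{1}{2025} + 742092} = \frac{1}{\frac{1502736301}{2025}} = \frac{2025}{1502736301}$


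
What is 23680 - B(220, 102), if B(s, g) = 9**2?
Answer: 23599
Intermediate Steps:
B(s, g) = 81
23680 - B(220, 102) = 23680 - 1*81 = 23680 - 81 = 23599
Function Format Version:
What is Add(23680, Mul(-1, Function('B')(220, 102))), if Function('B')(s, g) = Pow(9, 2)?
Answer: 23599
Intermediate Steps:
Function('B')(s, g) = 81
Add(23680, Mul(-1, Function('B')(220, 102))) = Add(23680, Mul(-1, 81)) = Add(23680, -81) = 23599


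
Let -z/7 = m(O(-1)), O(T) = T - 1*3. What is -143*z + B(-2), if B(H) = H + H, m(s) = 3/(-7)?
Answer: -433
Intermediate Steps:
O(T) = -3 + T (O(T) = T - 3 = -3 + T)
m(s) = -3/7 (m(s) = 3*(-1/7) = -3/7)
B(H) = 2*H
z = 3 (z = -7*(-3/7) = 3)
-143*z + B(-2) = -143*3 + 2*(-2) = -429 - 4 = -433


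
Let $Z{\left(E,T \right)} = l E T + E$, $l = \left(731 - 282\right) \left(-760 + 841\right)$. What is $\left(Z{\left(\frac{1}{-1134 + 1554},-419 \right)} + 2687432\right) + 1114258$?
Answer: $\frac{158147119}{42} \approx 3.7654 \cdot 10^{6}$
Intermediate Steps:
$l = 36369$ ($l = 449 \cdot 81 = 36369$)
$Z{\left(E,T \right)} = E + 36369 E T$ ($Z{\left(E,T \right)} = 36369 E T + E = E + 36369 E T$)
$\left(Z{\left(\frac{1}{-1134 + 1554},-419 \right)} + 2687432\right) + 1114258 = \left(\frac{1 + 36369 \left(-419\right)}{-1134 + 1554} + 2687432\right) + 1114258 = \left(\frac{1 - 15238611}{420} + 2687432\right) + 1114258 = \left(\frac{1}{420} \left(-15238610\right) + 2687432\right) + 1114258 = \left(- \frac{1523861}{42} + 2687432\right) + 1114258 = \frac{111348283}{42} + 1114258 = \frac{158147119}{42}$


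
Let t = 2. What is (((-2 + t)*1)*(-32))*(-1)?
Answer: 0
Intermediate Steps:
(((-2 + t)*1)*(-32))*(-1) = (((-2 + 2)*1)*(-32))*(-1) = ((0*1)*(-32))*(-1) = (0*(-32))*(-1) = 0*(-1) = 0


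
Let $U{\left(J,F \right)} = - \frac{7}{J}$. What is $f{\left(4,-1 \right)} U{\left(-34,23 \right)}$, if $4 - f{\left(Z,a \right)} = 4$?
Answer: $0$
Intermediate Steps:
$f{\left(Z,a \right)} = 0$ ($f{\left(Z,a \right)} = 4 - 4 = 0$)
$f{\left(4,-1 \right)} U{\left(-34,23 \right)} = 0 \left(- \frac{7}{-34}\right) = 0 \left(\left(-7\right) \left(- \frac{1}{34}\right)\right) = 0 \cdot \frac{7}{34} = 0$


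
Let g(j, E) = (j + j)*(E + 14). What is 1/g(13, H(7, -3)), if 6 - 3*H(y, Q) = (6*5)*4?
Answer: -1/624 ≈ -0.0016026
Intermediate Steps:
H(y, Q) = -38 (H(y, Q) = 2 - 6*5*4/3 = 2 - 10*4 = 2 - ⅓*120 = 2 - 40 = -38)
g(j, E) = 2*j*(14 + E) (g(j, E) = (2*j)*(14 + E) = 2*j*(14 + E))
1/g(13, H(7, -3)) = 1/(2*13*(14 - 38)) = 1/(2*13*(-24)) = 1/(-624) = -1/624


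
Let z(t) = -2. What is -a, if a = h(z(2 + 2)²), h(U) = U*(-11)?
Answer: 44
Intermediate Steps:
h(U) = -11*U
a = -44 (a = -11*(-2)² = -11*4 = -44)
-a = -1*(-44) = 44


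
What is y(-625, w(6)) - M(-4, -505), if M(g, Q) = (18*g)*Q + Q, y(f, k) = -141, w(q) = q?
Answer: -35996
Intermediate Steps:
M(g, Q) = Q + 18*Q*g (M(g, Q) = 18*Q*g + Q = Q + 18*Q*g)
y(-625, w(6)) - M(-4, -505) = -141 - (-505)*(1 + 18*(-4)) = -141 - (-505)*(1 - 72) = -141 - (-505)*(-71) = -141 - 1*35855 = -141 - 35855 = -35996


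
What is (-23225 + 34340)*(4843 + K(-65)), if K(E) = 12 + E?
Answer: 53240850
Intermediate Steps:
(-23225 + 34340)*(4843 + K(-65)) = (-23225 + 34340)*(4843 + (12 - 65)) = 11115*(4843 - 53) = 11115*4790 = 53240850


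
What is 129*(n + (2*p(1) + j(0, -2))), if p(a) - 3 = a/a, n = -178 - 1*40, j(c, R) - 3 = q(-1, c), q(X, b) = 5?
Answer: -26058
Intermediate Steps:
j(c, R) = 8 (j(c, R) = 3 + 5 = 8)
n = -218 (n = -178 - 40 = -218)
p(a) = 4 (p(a) = 3 + a/a = 3 + 1 = 4)
129*(n + (2*p(1) + j(0, -2))) = 129*(-218 + (2*4 + 8)) = 129*(-218 + (8 + 8)) = 129*(-218 + 16) = 129*(-202) = -26058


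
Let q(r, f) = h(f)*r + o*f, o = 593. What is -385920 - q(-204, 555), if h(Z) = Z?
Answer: -601815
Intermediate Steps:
q(r, f) = 593*f + f*r (q(r, f) = f*r + 593*f = 593*f + f*r)
-385920 - q(-204, 555) = -385920 - 555*(593 - 204) = -385920 - 555*389 = -385920 - 1*215895 = -385920 - 215895 = -601815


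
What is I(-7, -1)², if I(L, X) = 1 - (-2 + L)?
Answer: 100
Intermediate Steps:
I(L, X) = 3 - L (I(L, X) = 1 + (2 - L) = 3 - L)
I(-7, -1)² = (3 - 1*(-7))² = (3 + 7)² = 10² = 100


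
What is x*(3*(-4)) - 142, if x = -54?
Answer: 506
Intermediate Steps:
x*(3*(-4)) - 142 = -162*(-4) - 142 = -54*(-12) - 142 = 648 - 142 = 506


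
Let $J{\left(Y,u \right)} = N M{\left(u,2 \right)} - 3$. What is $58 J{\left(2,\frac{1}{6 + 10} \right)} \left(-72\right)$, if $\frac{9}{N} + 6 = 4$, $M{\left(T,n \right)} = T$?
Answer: $\frac{27405}{2} \approx 13703.0$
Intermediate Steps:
$N = - \frac{9}{2}$ ($N = \frac{9}{-6 + 4} = \frac{9}{-2} = 9 \left(- \frac{1}{2}\right) = - \frac{9}{2} \approx -4.5$)
$J{\left(Y,u \right)} = -3 - \frac{9 u}{2}$ ($J{\left(Y,u \right)} = - \frac{9 u}{2} - 3 = -3 - \frac{9 u}{2}$)
$58 J{\left(2,\frac{1}{6 + 10} \right)} \left(-72\right) = 58 \left(-3 - \frac{9}{2 \left(6 + 10\right)}\right) \left(-72\right) = 58 \left(-3 - \frac{9}{2 \cdot 16}\right) \left(-72\right) = 58 \left(-3 - \frac{9}{32}\right) \left(-72\right) = 58 \left(- \frac{105}{32}\right) \left(-72\right) = \left(- \frac{3045}{16}\right) \left(-72\right) = \frac{27405}{2}$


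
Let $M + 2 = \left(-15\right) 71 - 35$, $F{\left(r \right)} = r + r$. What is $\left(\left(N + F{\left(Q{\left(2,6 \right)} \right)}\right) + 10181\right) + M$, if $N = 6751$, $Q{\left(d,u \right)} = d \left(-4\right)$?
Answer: $15814$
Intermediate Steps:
$Q{\left(d,u \right)} = - 4 d$
$F{\left(r \right)} = 2 r$
$M = -1102$ ($M = -2 - 1100 = -1102$)
$\left(\left(N + F{\left(Q{\left(2,6 \right)} \right)}\right) + 10181\right) + M = \left(\left(6751 + 2 \left(\left(-4\right) 2\right)\right) + 10181\right) - 1102 = \left(\left(6751 + 2 \left(-8\right)\right) + 10181\right) - 1102 = \left(\left(6751 - 16\right) + 10181\right) - 1102 = \left(6735 + 10181\right) - 1102 = 16916 - 1102 = 15814$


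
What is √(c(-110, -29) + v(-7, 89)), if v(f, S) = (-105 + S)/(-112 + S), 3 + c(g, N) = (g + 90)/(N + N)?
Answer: I*√871769/667 ≈ 1.3998*I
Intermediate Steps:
c(g, N) = -3 + (90 + g)/(2*N) (c(g, N) = -3 + (g + 90)/(N + N) = -3 + (90 + g)/((2*N)) = -3 + (90 + g)*(1/(2*N)) = -3 + (90 + g)/(2*N))
v(f, S) = (-105 + S)/(-112 + S)
√(c(-110, -29) + v(-7, 89)) = √((½)*(90 - 110 - 6*(-29))/(-29) + (-105 + 89)/(-112 + 89)) = √((½)*(-1/29)*(90 - 110 + 174) - 16/(-23)) = √((½)*(-1/29)*154 - 1/23*(-16)) = √(-77/29 + 16/23) = √(-1307/667) = I*√871769/667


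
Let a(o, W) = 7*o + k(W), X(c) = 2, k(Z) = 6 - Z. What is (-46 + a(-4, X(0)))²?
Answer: 4900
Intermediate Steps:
a(o, W) = 6 - W + 7*o (a(o, W) = 7*o + (6 - W) = 6 - W + 7*o)
(-46 + a(-4, X(0)))² = (-46 + (6 - 1*2 + 7*(-4)))² = (-46 + (6 - 2 - 28))² = (-46 - 24)² = (-70)² = 4900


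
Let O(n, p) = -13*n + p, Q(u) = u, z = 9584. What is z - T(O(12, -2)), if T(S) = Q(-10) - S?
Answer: 9436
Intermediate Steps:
O(n, p) = p - 13*n
T(S) = -10 - S
z - T(O(12, -2)) = 9584 - (-10 - (-2 - 13*12)) = 9584 - (-10 - (-2 - 156)) = 9584 - (-10 - 1*(-158)) = 9584 - (-10 + 158) = 9584 - 1*148 = 9584 - 148 = 9436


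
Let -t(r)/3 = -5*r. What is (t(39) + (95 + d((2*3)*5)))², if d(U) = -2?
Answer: 459684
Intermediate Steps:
t(r) = 15*r (t(r) = -(-15)*r = 15*r)
(t(39) + (95 + d((2*3)*5)))² = (15*39 + (95 - 2))² = (585 + 93)² = 678² = 459684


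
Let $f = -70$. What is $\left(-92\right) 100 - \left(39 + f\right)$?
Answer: $-9169$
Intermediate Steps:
$\left(-92\right) 100 - \left(39 + f\right) = \left(-92\right) 100 - -31 = -9200 + \left(-39 + 70\right) = -9200 + 31 = -9169$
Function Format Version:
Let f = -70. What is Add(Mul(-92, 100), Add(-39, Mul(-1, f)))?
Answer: -9169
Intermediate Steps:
Add(Mul(-92, 100), Add(-39, Mul(-1, f))) = Add(Mul(-92, 100), Add(-39, Mul(-1, -70))) = Add(-9200, Add(-39, 70)) = Add(-9200, 31) = -9169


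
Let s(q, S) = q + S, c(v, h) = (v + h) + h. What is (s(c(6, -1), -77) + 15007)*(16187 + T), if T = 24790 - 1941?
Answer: 582963624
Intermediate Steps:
c(v, h) = v + 2*h (c(v, h) = (h + v) + h = v + 2*h)
T = 22849
s(q, S) = S + q
(s(c(6, -1), -77) + 15007)*(16187 + T) = ((-77 + (6 + 2*(-1))) + 15007)*(16187 + 22849) = ((-77 + (6 - 2)) + 15007)*39036 = ((-77 + 4) + 15007)*39036 = (-73 + 15007)*39036 = 14934*39036 = 582963624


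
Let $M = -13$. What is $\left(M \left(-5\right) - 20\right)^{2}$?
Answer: $2025$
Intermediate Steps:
$\left(M \left(-5\right) - 20\right)^{2} = \left(\left(-13\right) \left(-5\right) - 20\right)^{2} = \left(65 - 20\right)^{2} = 45^{2} = 2025$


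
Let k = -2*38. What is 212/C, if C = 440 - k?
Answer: 53/129 ≈ 0.41085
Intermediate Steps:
k = -76
C = 516 (C = 440 - 1*(-76) = 440 + 76 = 516)
212/C = 212/516 = 212*(1/516) = 53/129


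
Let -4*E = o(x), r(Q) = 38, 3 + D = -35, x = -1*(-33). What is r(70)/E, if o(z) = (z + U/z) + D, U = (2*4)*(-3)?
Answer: 1672/63 ≈ 26.540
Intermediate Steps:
x = 33
D = -38 (D = -3 - 35 = -38)
U = -24 (U = 8*(-3) = -24)
o(z) = -38 + z - 24/z (o(z) = (z - 24/z) - 38 = -38 + z - 24/z)
E = 63/44 (E = -(-38 + 33 - 24/33)/4 = -(-38 + 33 - 24*1/33)/4 = -(-38 + 33 - 8/11)/4 = -¼*(-63/11) = 63/44 ≈ 1.4318)
r(70)/E = 38/(63/44) = 38*(44/63) = 1672/63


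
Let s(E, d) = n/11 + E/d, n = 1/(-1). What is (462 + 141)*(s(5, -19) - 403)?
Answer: -50833503/209 ≈ -2.4322e+5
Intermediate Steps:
n = -1
s(E, d) = -1/11 + E/d
(462 + 141)*(s(5, -19) - 403) = (462 + 141)*((5 - 1/11*(-19))/(-19) - 403) = 603*(-(5 + 19/11)/19 - 403) = 603*(-1/19*74/11 - 403) = 603*(-74/209 - 403) = 603*(-84301/209) = -50833503/209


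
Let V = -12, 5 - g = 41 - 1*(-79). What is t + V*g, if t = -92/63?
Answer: 86848/63 ≈ 1378.5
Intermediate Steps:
g = -115 (g = 5 - (41 - 1*(-79)) = 5 - (41 + 79) = 5 - 1*120 = 5 - 120 = -115)
t = -92/63 (t = -92*1/63 = -92/63 ≈ -1.4603)
t + V*g = -92/63 - 12*(-115) = -92/63 + 1380 = 86848/63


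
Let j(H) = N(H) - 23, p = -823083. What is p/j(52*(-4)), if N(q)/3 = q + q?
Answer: 823083/1271 ≈ 647.59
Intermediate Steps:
N(q) = 6*q (N(q) = 3*(q + q) = 3*(2*q) = 6*q)
j(H) = -23 + 6*H (j(H) = 6*H - 23 = -23 + 6*H)
p/j(52*(-4)) = -823083/(-23 + 6*(52*(-4))) = -823083/(-23 + 6*(-208)) = -823083/(-23 - 1248) = -823083/(-1271) = -823083*(-1/1271) = 823083/1271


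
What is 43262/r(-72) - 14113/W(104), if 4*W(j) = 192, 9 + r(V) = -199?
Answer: -313255/624 ≈ -502.01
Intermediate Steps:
r(V) = -208 (r(V) = -9 - 199 = -208)
W(j) = 48 (W(j) = (1/4)*192 = 48)
43262/r(-72) - 14113/W(104) = 43262/(-208) - 14113/48 = 43262*(-1/208) - 14113*1/48 = -21631/104 - 14113/48 = -313255/624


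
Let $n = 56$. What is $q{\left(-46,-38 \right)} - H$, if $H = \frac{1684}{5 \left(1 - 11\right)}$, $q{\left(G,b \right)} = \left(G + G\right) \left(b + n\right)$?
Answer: $- \frac{40558}{25} \approx -1622.3$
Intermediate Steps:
$q{\left(G,b \right)} = 2 G \left(56 + b\right)$ ($q{\left(G,b \right)} = \left(G + G\right) \left(b + 56\right) = 2 G \left(56 + b\right)$)
$H = - \frac{842}{25}$ ($H = \frac{1684}{5 \left(-10\right)} = \frac{1684}{-50} = 1684 \left(- \frac{1}{50}\right) = - \frac{842}{25} \approx -33.68$)
$q{\left(-46,-38 \right)} - H = 2 \left(-46\right) \left(56 - 38\right) - - \frac{842}{25} = 2 \left(-46\right) 18 + \frac{842}{25} = -1656 + \frac{842}{25} = - \frac{40558}{25}$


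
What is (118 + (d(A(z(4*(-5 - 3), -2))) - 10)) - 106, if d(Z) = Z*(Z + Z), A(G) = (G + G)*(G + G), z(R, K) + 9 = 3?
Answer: 41474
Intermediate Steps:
z(R, K) = -6 (z(R, K) = -9 + 3 = -6)
A(G) = 4*G² (A(G) = (2*G)*(2*G) = 4*G²)
d(Z) = 2*Z² (d(Z) = Z*(2*Z) = 2*Z²)
(118 + (d(A(z(4*(-5 - 3), -2))) - 10)) - 106 = (118 + (2*(4*(-6)²)² - 10)) - 106 = (118 + (2*(4*36)² - 10)) - 106 = (118 + (2*144² - 10)) - 106 = (118 + (2*20736 - 10)) - 106 = (118 + (41472 - 10)) - 106 = (118 + 41462) - 106 = 41580 - 106 = 41474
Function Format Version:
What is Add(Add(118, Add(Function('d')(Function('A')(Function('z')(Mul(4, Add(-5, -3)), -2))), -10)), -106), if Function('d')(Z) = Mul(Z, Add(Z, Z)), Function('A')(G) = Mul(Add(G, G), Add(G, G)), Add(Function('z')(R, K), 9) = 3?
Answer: 41474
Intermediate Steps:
Function('z')(R, K) = -6 (Function('z')(R, K) = Add(-9, 3) = -6)
Function('A')(G) = Mul(4, Pow(G, 2)) (Function('A')(G) = Mul(Mul(2, G), Mul(2, G)) = Mul(4, Pow(G, 2)))
Function('d')(Z) = Mul(2, Pow(Z, 2)) (Function('d')(Z) = Mul(Z, Mul(2, Z)) = Mul(2, Pow(Z, 2)))
Add(Add(118, Add(Function('d')(Function('A')(Function('z')(Mul(4, Add(-5, -3)), -2))), -10)), -106) = Add(Add(118, Add(Mul(2, Pow(Mul(4, Pow(-6, 2)), 2)), -10)), -106) = Add(Add(118, Add(Mul(2, Pow(Mul(4, 36), 2)), -10)), -106) = Add(Add(118, Add(Mul(2, Pow(144, 2)), -10)), -106) = Add(Add(118, Add(Mul(2, 20736), -10)), -106) = Add(Add(118, Add(41472, -10)), -106) = Add(Add(118, 41462), -106) = Add(41580, -106) = 41474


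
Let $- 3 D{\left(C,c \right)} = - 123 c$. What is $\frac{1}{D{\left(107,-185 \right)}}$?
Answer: $- \frac{1}{7585} \approx -0.00013184$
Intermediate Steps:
$D{\left(C,c \right)} = 41 c$ ($D{\left(C,c \right)} = - \frac{\left(-123\right) c}{3} = 41 c$)
$\frac{1}{D{\left(107,-185 \right)}} = \frac{1}{41 \left(-185\right)} = \frac{1}{-7585} = - \frac{1}{7585}$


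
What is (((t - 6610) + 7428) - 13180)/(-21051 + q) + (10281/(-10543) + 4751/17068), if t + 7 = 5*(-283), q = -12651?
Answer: -872683701857/3032302467324 ≈ -0.28780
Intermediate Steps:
t = -1422 (t = -7 + 5*(-283) = -7 - 1415 = -1422)
(((t - 6610) + 7428) - 13180)/(-21051 + q) + (10281/(-10543) + 4751/17068) = (((-1422 - 6610) + 7428) - 13180)/(-21051 - 12651) + (10281/(-10543) + 4751/17068) = ((-8032 + 7428) - 13180)/(-33702) + (10281*(-1/10543) + 4751*(1/17068)) = (-604 - 13180)*(-1/33702) + (-10281/10543 + 4751/17068) = -13784*(-1/33702) - 125386315/179947924 = 6892/16851 - 125386315/179947924 = -872683701857/3032302467324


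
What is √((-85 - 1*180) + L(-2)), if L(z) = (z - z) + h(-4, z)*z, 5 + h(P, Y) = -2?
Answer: I*√251 ≈ 15.843*I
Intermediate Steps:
h(P, Y) = -7 (h(P, Y) = -5 - 2 = -7)
L(z) = -7*z (L(z) = (z - z) - 7*z = 0 - 7*z = -7*z)
√((-85 - 1*180) + L(-2)) = √((-85 - 1*180) - 7*(-2)) = √((-85 - 180) + 14) = √(-265 + 14) = √(-251) = I*√251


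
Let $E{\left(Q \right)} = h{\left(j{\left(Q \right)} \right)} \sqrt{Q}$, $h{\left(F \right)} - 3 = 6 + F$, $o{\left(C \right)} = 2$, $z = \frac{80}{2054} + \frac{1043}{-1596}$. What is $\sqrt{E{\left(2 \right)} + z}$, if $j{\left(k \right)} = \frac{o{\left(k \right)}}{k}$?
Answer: $\frac{\sqrt{-8423937717 + 137072580840 \sqrt{2}}}{117078} \approx 3.678$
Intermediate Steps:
$z = - \frac{143903}{234156}$ ($z = 80 \cdot \frac{1}{2054} + 1043 \left(- \frac{1}{1596}\right) = \frac{40}{1027} - \frac{149}{228} = - \frac{143903}{234156} \approx -0.61456$)
$j{\left(k \right)} = \frac{2}{k}$
$h{\left(F \right)} = 9 + F$ ($h{\left(F \right)} = 3 + \left(6 + F\right) = 9 + F$)
$E{\left(Q \right)} = \sqrt{Q} \left(9 + \frac{2}{Q}\right)$ ($E{\left(Q \right)} = \left(9 + \frac{2}{Q}\right) \sqrt{Q} = \sqrt{Q} \left(9 + \frac{2}{Q}\right)$)
$\sqrt{E{\left(2 \right)} + z} = \sqrt{\frac{2 + 9 \cdot 2}{\sqrt{2}} - \frac{143903}{234156}} = \sqrt{\frac{\sqrt{2}}{2} \left(2 + 18\right) - \frac{143903}{234156}} = \sqrt{\frac{\sqrt{2}}{2} \cdot 20 - \frac{143903}{234156}} = \sqrt{10 \sqrt{2} - \frac{143903}{234156}} = \sqrt{- \frac{143903}{234156} + 10 \sqrt{2}}$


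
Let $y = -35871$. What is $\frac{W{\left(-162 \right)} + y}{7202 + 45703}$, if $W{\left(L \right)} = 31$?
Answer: $- \frac{7168}{10581} \approx -0.67744$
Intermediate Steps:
$\frac{W{\left(-162 \right)} + y}{7202 + 45703} = \frac{31 - 35871}{7202 + 45703} = - \frac{35840}{52905} = \left(-35840\right) \frac{1}{52905} = - \frac{7168}{10581}$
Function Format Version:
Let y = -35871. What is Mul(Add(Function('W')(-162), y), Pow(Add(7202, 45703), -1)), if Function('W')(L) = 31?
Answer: Rational(-7168, 10581) ≈ -0.67744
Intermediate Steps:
Mul(Add(Function('W')(-162), y), Pow(Add(7202, 45703), -1)) = Mul(Add(31, -35871), Pow(Add(7202, 45703), -1)) = Mul(-35840, Pow(52905, -1)) = Mul(-35840, Rational(1, 52905)) = Rational(-7168, 10581)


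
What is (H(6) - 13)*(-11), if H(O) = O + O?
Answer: 11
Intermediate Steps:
H(O) = 2*O
(H(6) - 13)*(-11) = (2*6 - 13)*(-11) = (12 - 13)*(-11) = -1*(-11) = 11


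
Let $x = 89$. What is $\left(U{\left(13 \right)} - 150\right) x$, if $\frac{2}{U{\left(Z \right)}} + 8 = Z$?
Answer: $- \frac{66572}{5} \approx -13314.0$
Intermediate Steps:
$U{\left(Z \right)} = \frac{2}{-8 + Z}$
$\left(U{\left(13 \right)} - 150\right) x = \left(\frac{2}{-8 + 13} - 150\right) 89 = \left(\frac{2}{5} - 150\right) 89 = \left(- \frac{748}{5}\right) 89 = - \frac{66572}{5}$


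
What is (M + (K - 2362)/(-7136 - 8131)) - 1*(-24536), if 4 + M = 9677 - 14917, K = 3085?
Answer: 98176747/5089 ≈ 19292.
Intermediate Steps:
M = -5244 (M = -4 + (9677 - 14917) = -4 - 5240 = -5244)
(M + (K - 2362)/(-7136 - 8131)) - 1*(-24536) = (-5244 + (3085 - 2362)/(-7136 - 8131)) - 1*(-24536) = (-5244 + 723/(-15267)) + 24536 = (-5244 + 723*(-1/15267)) + 24536 = (-5244 - 241/5089) + 24536 = -26686957/5089 + 24536 = 98176747/5089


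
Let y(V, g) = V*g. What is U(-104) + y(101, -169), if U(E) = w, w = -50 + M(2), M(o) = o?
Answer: -17117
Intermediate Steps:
w = -48 (w = -50 + 2 = -48)
U(E) = -48
U(-104) + y(101, -169) = -48 + 101*(-169) = -48 - 17069 = -17117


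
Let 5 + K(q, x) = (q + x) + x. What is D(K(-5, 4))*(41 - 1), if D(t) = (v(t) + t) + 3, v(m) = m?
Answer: -40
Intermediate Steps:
K(q, x) = -5 + q + 2*x (K(q, x) = -5 + ((q + x) + x) = -5 + (q + 2*x) = -5 + q + 2*x)
D(t) = 3 + 2*t (D(t) = (t + t) + 3 = 2*t + 3 = 3 + 2*t)
D(K(-5, 4))*(41 - 1) = (3 + 2*(-5 - 5 + 2*4))*(41 - 1) = (3 + 2*(-5 - 5 + 8))*40 = (3 + 2*(-2))*40 = (3 - 4)*40 = -1*40 = -40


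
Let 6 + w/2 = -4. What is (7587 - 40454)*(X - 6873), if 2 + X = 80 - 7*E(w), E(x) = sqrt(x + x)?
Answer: 223331265 + 460138*I*sqrt(10) ≈ 2.2333e+8 + 1.4551e+6*I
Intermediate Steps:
w = -20 (w = -12 + 2*(-4) = -12 - 8 = -20)
E(x) = sqrt(2)*sqrt(x) (E(x) = sqrt(2*x) = sqrt(2)*sqrt(x))
X = 78 - 14*I*sqrt(10) (X = -2 + (80 - 7*sqrt(2)*sqrt(-20)) = -2 + (80 - 7*sqrt(2)*2*I*sqrt(5)) = -2 + (80 - 14*I*sqrt(10)) = 78 - 14*I*sqrt(10) ≈ 78.0 - 44.272*I)
(7587 - 40454)*(X - 6873) = (7587 - 40454)*((78 - 14*I*sqrt(10)) - 6873) = -32867*(-6795 - 14*I*sqrt(10)) = 223331265 + 460138*I*sqrt(10)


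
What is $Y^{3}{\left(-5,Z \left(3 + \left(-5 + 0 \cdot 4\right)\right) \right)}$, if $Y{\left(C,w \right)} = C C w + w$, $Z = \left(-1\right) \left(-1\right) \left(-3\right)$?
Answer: $3796416$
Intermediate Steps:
$Z = -3$ ($Z = 1 \left(-3\right) = -3$)
$Y{\left(C,w \right)} = w + w C^{2}$ ($Y{\left(C,w \right)} = C^{2} w + w = w C^{2} + w = w + w C^{2}$)
$Y^{3}{\left(-5,Z \left(3 + \left(-5 + 0 \cdot 4\right)\right) \right)} = \left(- 3 \left(3 + \left(-5 + 0 \cdot 4\right)\right) \left(1 + \left(-5\right)^{2}\right)\right)^{3} = \left(- 3 \left(3 + \left(-5 + 0\right)\right) \left(1 + 25\right)\right)^{3} = \left(- 3 \left(3 - 5\right) 26\right)^{3} = \left(\left(-3\right) \left(-2\right) 26\right)^{3} = \left(6 \cdot 26\right)^{3} = 156^{3} = 3796416$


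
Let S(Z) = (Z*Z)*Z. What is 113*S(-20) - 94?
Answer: -904094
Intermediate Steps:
S(Z) = Z³ (S(Z) = Z²*Z = Z³)
113*S(-20) - 94 = 113*(-20)³ - 94 = 113*(-8000) - 94 = -904000 - 94 = -904094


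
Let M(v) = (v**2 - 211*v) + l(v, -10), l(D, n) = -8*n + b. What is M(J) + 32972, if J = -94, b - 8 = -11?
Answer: 61719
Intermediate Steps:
b = -3 (b = 8 - 11 = -3)
l(D, n) = -3 - 8*n (l(D, n) = -8*n - 3 = -3 - 8*n)
M(v) = 77 + v**2 - 211*v (M(v) = (v**2 - 211*v) + (-3 - 8*(-10)) = (v**2 - 211*v) + (-3 + 80) = (v**2 - 211*v) + 77 = 77 + v**2 - 211*v)
M(J) + 32972 = (77 + (-94)**2 - 211*(-94)) + 32972 = (77 + 8836 + 19834) + 32972 = 28747 + 32972 = 61719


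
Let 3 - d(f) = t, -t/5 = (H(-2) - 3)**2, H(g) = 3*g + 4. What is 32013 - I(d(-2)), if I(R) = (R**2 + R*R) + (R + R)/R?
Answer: -757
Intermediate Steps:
H(g) = 4 + 3*g
t = -125 (t = -5*((4 + 3*(-2)) - 3)**2 = -5*((4 - 6) - 3)**2 = -5*(-2 - 3)**2 = -5*(-5)**2 = -5*25 = -125)
d(f) = 128 (d(f) = 3 - 1*(-125) = 3 + 125 = 128)
I(R) = 2 + 2*R**2 (I(R) = (R**2 + R**2) + (2*R)/R = 2*R**2 + 2 = 2 + 2*R**2)
32013 - I(d(-2)) = 32013 - (2 + 2*128**2) = 32013 - (2 + 2*16384) = 32013 - (2 + 32768) = 32013 - 1*32770 = 32013 - 32770 = -757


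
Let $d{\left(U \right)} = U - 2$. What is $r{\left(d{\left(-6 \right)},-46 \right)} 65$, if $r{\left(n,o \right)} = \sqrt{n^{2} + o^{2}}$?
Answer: $130 \sqrt{545} \approx 3034.9$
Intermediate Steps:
$d{\left(U \right)} = -2 + U$ ($d{\left(U \right)} = U - 2 = -2 + U$)
$r{\left(d{\left(-6 \right)},-46 \right)} 65 = \sqrt{\left(-2 - 6\right)^{2} + \left(-46\right)^{2}} \cdot 65 = \sqrt{\left(-8\right)^{2} + 2116} \cdot 65 = \sqrt{64 + 2116} \cdot 65 = \sqrt{2180} \cdot 65 = 2 \sqrt{545} \cdot 65 = 130 \sqrt{545}$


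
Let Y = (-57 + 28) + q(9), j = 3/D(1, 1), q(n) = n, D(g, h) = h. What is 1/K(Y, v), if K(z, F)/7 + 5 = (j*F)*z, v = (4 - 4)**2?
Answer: -1/35 ≈ -0.028571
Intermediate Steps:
v = 0 (v = 0**2 = 0)
j = 3 (j = 3/1 = 3*1 = 3)
Y = -20 (Y = (-57 + 28) + 9 = -29 + 9 = -20)
K(z, F) = -35 + 21*F*z (K(z, F) = -35 + 7*((3*F)*z) = -35 + 7*(3*F*z) = -35 + 21*F*z)
1/K(Y, v) = 1/(-35 + 21*0*(-20)) = 1/(-35 + 0) = 1/(-35) = -1/35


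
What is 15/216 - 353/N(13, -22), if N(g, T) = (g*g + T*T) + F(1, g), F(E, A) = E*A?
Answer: -409/888 ≈ -0.46059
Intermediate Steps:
F(E, A) = A*E
N(g, T) = g + T² + g² (N(g, T) = (g*g + T*T) + g*1 = (g² + T²) + g = (T² + g²) + g = g + T² + g²)
15/216 - 353/N(13, -22) = 15/216 - 353/(13 + (-22)² + 13²) = 15*(1/216) - 353/(13 + 484 + 169) = 5/72 - 353/666 = -409/888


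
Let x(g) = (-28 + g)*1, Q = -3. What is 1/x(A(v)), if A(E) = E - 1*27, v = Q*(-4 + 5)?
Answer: -1/58 ≈ -0.017241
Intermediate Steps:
v = -3 (v = -3*(-4 + 5) = -3*1 = -3)
A(E) = -27 + E (A(E) = E - 27 = -27 + E)
x(g) = -28 + g
1/x(A(v)) = 1/(-28 + (-27 - 3)) = 1/(-28 - 30) = 1/(-58) = -1/58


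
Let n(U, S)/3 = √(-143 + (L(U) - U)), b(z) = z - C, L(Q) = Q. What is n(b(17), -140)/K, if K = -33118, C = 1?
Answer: -3*I*√143/33118 ≈ -0.0010832*I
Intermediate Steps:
b(z) = -1 + z (b(z) = z - 1*1 = z - 1 = -1 + z)
n(U, S) = 3*I*√143 (n(U, S) = 3*√(-143 + (U - U)) = 3*√(-143 + 0) = 3*√(-143) = 3*(I*√143) = 3*I*√143)
n(b(17), -140)/K = (3*I*√143)/(-33118) = (3*I*√143)*(-1/33118) = -3*I*√143/33118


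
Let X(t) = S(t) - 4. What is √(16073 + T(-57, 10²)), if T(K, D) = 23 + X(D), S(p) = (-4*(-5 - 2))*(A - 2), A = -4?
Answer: 2*√3981 ≈ 126.19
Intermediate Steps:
S(p) = -168 (S(p) = (-4*(-5 - 2))*(-4 - 2) = -4*(-7)*(-6) = 28*(-6) = -168)
X(t) = -172 (X(t) = -168 - 4 = -172)
T(K, D) = -149 (T(K, D) = 23 - 172 = -149)
√(16073 + T(-57, 10²)) = √(16073 - 149) = √15924 = 2*√3981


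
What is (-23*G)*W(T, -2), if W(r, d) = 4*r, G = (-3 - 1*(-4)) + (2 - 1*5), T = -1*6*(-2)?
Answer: 2208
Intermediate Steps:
T = 12 (T = -6*(-2) = 12)
G = -2 (G = (-3 + 4) + (2 - 5) = 1 - 3 = -2)
(-23*G)*W(T, -2) = (-23*(-2))*(4*12) = 46*48 = 2208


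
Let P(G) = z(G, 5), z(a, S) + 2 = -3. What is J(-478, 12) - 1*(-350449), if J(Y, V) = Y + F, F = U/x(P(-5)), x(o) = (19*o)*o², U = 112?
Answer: 831181013/2375 ≈ 3.4997e+5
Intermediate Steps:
z(a, S) = -5 (z(a, S) = -2 - 3 = -5)
P(G) = -5
x(o) = 19*o³
F = -112/2375 (F = 112/((19*(-5)³)) = 112/((19*(-125))) = 112/(-2375) = 112*(-1/2375) = -112/2375 ≈ -0.047158)
J(Y, V) = -112/2375 + Y (J(Y, V) = Y - 112/2375 = -112/2375 + Y)
J(-478, 12) - 1*(-350449) = (-112/2375 - 478) - 1*(-350449) = -1135362/2375 + 350449 = 831181013/2375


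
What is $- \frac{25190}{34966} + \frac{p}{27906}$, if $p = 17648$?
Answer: $- \frac{21468043}{243940299} \approx -0.088005$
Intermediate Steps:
$- \frac{25190}{34966} + \frac{p}{27906} = - \frac{25190}{34966} + \frac{17648}{27906} = \left(-25190\right) \frac{1}{34966} + 17648 \cdot \frac{1}{27906} = - \frac{12595}{17483} + \frac{8824}{13953} = - \frac{21468043}{243940299}$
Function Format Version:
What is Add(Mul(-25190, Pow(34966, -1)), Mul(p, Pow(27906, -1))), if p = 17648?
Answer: Rational(-21468043, 243940299) ≈ -0.088005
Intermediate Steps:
Add(Mul(-25190, Pow(34966, -1)), Mul(p, Pow(27906, -1))) = Add(Mul(-25190, Pow(34966, -1)), Mul(17648, Pow(27906, -1))) = Add(Mul(-25190, Rational(1, 34966)), Mul(17648, Rational(1, 27906))) = Add(Rational(-12595, 17483), Rational(8824, 13953)) = Rational(-21468043, 243940299)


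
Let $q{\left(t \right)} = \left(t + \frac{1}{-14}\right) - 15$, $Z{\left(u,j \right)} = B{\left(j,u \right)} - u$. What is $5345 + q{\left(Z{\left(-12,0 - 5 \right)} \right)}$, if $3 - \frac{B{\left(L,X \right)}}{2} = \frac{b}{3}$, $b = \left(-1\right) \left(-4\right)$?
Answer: $\frac{224501}{42} \approx 5345.3$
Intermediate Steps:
$b = 4$
$B{\left(L,X \right)} = \frac{10}{3}$ ($B{\left(L,X \right)} = 6 - 2 \cdot \frac{4}{3} = 6 - 2 \cdot 4 \cdot \frac{1}{3} = 6 - \frac{8}{3} = \frac{10}{3}$)
$Z{\left(u,j \right)} = \frac{10}{3} - u$
$q{\left(t \right)} = - \frac{211}{14} + t$ ($q{\left(t \right)} = \left(t - \frac{1}{14}\right) - 15 = \left(- \frac{1}{14} + t\right) - 15 = - \frac{211}{14} + t$)
$5345 + q{\left(Z{\left(-12,0 - 5 \right)} \right)} = 5345 + \left(- \frac{211}{14} + \left(\frac{10}{3} - -12\right)\right) = 5345 + \left(- \frac{211}{14} + \left(\frac{10}{3} + 12\right)\right) = 5345 + \left(- \frac{211}{14} + \frac{46}{3}\right) = 5345 + \frac{11}{42} = \frac{224501}{42}$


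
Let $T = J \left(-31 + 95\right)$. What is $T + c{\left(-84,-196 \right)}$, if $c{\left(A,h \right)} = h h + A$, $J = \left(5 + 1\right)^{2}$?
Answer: $40636$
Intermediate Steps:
$J = 36$ ($J = 6^{2} = 36$)
$c{\left(A,h \right)} = A + h^{2}$ ($c{\left(A,h \right)} = h^{2} + A = A + h^{2}$)
$T = 2304$ ($T = 36 \left(-31 + 95\right) = 36 \cdot 64 = 2304$)
$T + c{\left(-84,-196 \right)} = 2304 - \left(84 - \left(-196\right)^{2}\right) = 2304 + \left(-84 + 38416\right) = 2304 + 38332 = 40636$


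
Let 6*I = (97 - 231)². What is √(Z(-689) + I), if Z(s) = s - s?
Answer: 67*√6/3 ≈ 54.705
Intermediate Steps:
Z(s) = 0
I = 8978/3 (I = (97 - 231)²/6 = (⅙)*(-134)² = (⅙)*17956 = 8978/3 ≈ 2992.7)
√(Z(-689) + I) = √(0 + 8978/3) = √(8978/3) = 67*√6/3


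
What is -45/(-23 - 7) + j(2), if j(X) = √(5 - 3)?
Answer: 3/2 + √2 ≈ 2.9142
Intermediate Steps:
j(X) = √2
-45/(-23 - 7) + j(2) = -45/(-23 - 7) + √2 = -45/(-30) + √2 = -1/30*(-45) + √2 = 3/2 + √2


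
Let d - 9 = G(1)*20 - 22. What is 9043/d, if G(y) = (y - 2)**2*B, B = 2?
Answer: 9043/27 ≈ 334.93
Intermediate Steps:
G(y) = 2*(-2 + y)**2 (G(y) = (y - 2)**2*2 = (-2 + y)**2*2 = 2*(-2 + y)**2)
d = 27 (d = 9 + ((2*(-2 + 1)**2)*20 - 22) = 9 + ((2*(-1)**2)*20 - 22) = 9 + ((2*1)*20 - 22) = 9 + (2*20 - 22) = 9 + (40 - 22) = 9 + 18 = 27)
9043/d = 9043/27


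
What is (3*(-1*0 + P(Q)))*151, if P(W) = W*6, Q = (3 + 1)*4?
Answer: 43488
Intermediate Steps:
Q = 16 (Q = 4*4 = 16)
P(W) = 6*W
(3*(-1*0 + P(Q)))*151 = (3*(-1*0 + 6*16))*151 = (3*(0 + 96))*151 = (3*96)*151 = 288*151 = 43488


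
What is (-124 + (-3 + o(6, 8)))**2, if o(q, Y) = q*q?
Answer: 8281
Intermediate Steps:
o(q, Y) = q**2
(-124 + (-3 + o(6, 8)))**2 = (-124 + (-3 + 6**2))**2 = (-124 + (-3 + 36))**2 = (-124 + 33)**2 = (-91)**2 = 8281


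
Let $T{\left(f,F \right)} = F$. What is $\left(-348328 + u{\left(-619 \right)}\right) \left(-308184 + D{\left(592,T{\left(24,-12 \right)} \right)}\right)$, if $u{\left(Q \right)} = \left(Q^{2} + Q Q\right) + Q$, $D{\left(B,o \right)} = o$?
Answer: $-128633305500$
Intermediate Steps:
$u{\left(Q \right)} = Q + 2 Q^{2}$ ($u{\left(Q \right)} = \left(Q^{2} + Q^{2}\right) + Q = 2 Q^{2} + Q = Q + 2 Q^{2}$)
$\left(-348328 + u{\left(-619 \right)}\right) \left(-308184 + D{\left(592,T{\left(24,-12 \right)} \right)}\right) = \left(-348328 - 619 \left(1 + 2 \left(-619\right)\right)\right) \left(-308184 - 12\right) = \left(-348328 - 619 \left(1 - 1238\right)\right) \left(-308196\right) = \left(-348328 - -765703\right) \left(-308196\right) = \left(-348328 + 765703\right) \left(-308196\right) = 417375 \left(-308196\right) = -128633305500$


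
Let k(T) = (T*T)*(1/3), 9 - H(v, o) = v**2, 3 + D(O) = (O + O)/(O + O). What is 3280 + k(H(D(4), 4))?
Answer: 9865/3 ≈ 3288.3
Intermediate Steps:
D(O) = -2 (D(O) = -3 + (O + O)/(O + O) = -3 + (2*O)/((2*O)) = -3 + (2*O)*(1/(2*O)) = -3 + 1 = -2)
H(v, o) = 9 - v**2
k(T) = T**2/3 (k(T) = T**2*(1*(1/3)) = T**2*(1/3) = T**2/3)
3280 + k(H(D(4), 4)) = 3280 + (9 - 1*(-2)**2)**2/3 = 3280 + (9 - 1*4)**2/3 = 3280 + (9 - 4)**2/3 = 3280 + (1/3)*5**2 = 3280 + (1/3)*25 = 3280 + 25/3 = 9865/3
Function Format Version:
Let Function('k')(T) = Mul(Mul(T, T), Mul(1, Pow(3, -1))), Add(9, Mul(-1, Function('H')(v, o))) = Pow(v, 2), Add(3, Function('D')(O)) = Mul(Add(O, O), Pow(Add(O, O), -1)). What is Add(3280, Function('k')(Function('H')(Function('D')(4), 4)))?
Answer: Rational(9865, 3) ≈ 3288.3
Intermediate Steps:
Function('D')(O) = -2 (Function('D')(O) = Add(-3, Mul(Add(O, O), Pow(Add(O, O), -1))) = Add(-3, Mul(Mul(2, O), Pow(Mul(2, O), -1))) = Add(-3, Mul(Mul(2, O), Mul(Rational(1, 2), Pow(O, -1)))) = Add(-3, 1) = -2)
Function('H')(v, o) = Add(9, Mul(-1, Pow(v, 2)))
Function('k')(T) = Mul(Rational(1, 3), Pow(T, 2)) (Function('k')(T) = Mul(Pow(T, 2), Mul(1, Rational(1, 3))) = Mul(Pow(T, 2), Rational(1, 3)) = Mul(Rational(1, 3), Pow(T, 2)))
Add(3280, Function('k')(Function('H')(Function('D')(4), 4))) = Add(3280, Mul(Rational(1, 3), Pow(Add(9, Mul(-1, Pow(-2, 2))), 2))) = Add(3280, Mul(Rational(1, 3), Pow(Add(9, Mul(-1, 4)), 2))) = Add(3280, Mul(Rational(1, 3), Pow(Add(9, -4), 2))) = Add(3280, Mul(Rational(1, 3), Pow(5, 2))) = Add(3280, Mul(Rational(1, 3), 25)) = Add(3280, Rational(25, 3)) = Rational(9865, 3)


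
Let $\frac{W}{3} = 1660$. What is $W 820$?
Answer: $4083600$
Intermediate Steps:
$W = 4980$ ($W = 3 \cdot 1660 = 4980$)
$W 820 = 4980 \cdot 820 = 4083600$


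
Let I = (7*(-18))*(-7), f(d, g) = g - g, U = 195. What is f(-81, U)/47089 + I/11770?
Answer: 441/5885 ≈ 0.074936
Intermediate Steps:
f(d, g) = 0
I = 882 (I = -126*(-7) = 882)
f(-81, U)/47089 + I/11770 = 0/47089 + 882/11770 = 0*(1/47089) + 882*(1/11770) = 0 + 441/5885 = 441/5885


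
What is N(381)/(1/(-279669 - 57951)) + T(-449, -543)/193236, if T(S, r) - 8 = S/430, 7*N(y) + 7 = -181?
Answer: 1758009649936579/193880120 ≈ 9.0675e+6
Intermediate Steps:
N(y) = -188/7 (N(y) = -1 + (⅐)*(-181) = -1 - 181/7 = -188/7)
T(S, r) = 8 + S/430
N(381)/(1/(-279669 - 57951)) + T(-449, -543)/193236 = -188/(7*(1/(-279669 - 57951))) + (8 + (1/430)*(-449))/193236 = -188/(7*(1/(-337620))) + (8 - 449/430)*(1/193236) = -188/(7*(-1/337620)) + (2991/430)*(1/193236) = -188/7*(-337620) + 997/27697160 = 63472560/7 + 997/27697160 = 1758009649936579/193880120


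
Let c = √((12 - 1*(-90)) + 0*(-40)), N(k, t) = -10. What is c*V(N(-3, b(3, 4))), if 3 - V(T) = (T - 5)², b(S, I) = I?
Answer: -222*√102 ≈ -2242.1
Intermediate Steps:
c = √102 (c = √((12 + 90) + 0) = √(102 + 0) = √102 ≈ 10.100)
V(T) = 3 - (-5 + T)² (V(T) = 3 - (T - 5)² = 3 - (-5 + T)²)
c*V(N(-3, b(3, 4))) = √102*(3 - (-5 - 10)²) = √102*(3 - 1*(-15)²) = √102*(3 - 1*225) = √102*(3 - 225) = √102*(-222) = -222*√102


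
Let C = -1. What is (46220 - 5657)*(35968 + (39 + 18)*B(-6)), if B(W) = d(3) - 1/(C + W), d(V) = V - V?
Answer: 10215101979/7 ≈ 1.4593e+9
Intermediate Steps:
d(V) = 0
B(W) = -1/(-1 + W) (B(W) = 0 - 1/(-1 + W) = -1/(-1 + W))
(46220 - 5657)*(35968 + (39 + 18)*B(-6)) = (46220 - 5657)*(35968 + (39 + 18)*(-1/(-1 - 6))) = 40563*(35968 + 57*(-1/(-7))) = 40563*(35968 + 57*(-1*(-⅐))) = 40563*(35968 + 57*(⅐)) = 40563*(35968 + 57/7) = 40563*(251833/7) = 10215101979/7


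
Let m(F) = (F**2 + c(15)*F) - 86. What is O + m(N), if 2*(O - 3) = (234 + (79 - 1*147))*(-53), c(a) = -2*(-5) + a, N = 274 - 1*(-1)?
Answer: 78018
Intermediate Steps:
N = 275 (N = 274 + 1 = 275)
c(a) = 10 + a
O = -4396 (O = 3 + ((234 + (79 - 1*147))*(-53))/2 = 3 + ((234 + (79 - 147))*(-53))/2 = 3 + ((234 - 68)*(-53))/2 = 3 + (166*(-53))/2 = 3 + (1/2)*(-8798) = 3 - 4399 = -4396)
m(F) = -86 + F**2 + 25*F (m(F) = (F**2 + (10 + 15)*F) - 86 = (F**2 + 25*F) - 86 = -86 + F**2 + 25*F)
O + m(N) = -4396 + (-86 + 275**2 + 25*275) = -4396 + (-86 + 75625 + 6875) = -4396 + 82414 = 78018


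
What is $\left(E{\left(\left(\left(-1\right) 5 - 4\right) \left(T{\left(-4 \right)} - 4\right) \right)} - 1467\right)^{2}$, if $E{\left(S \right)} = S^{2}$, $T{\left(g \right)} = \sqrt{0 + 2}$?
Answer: $839889 + 11664 \sqrt{2} \approx 8.5638 \cdot 10^{5}$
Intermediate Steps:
$T{\left(g \right)} = \sqrt{2}$
$\left(E{\left(\left(\left(-1\right) 5 - 4\right) \left(T{\left(-4 \right)} - 4\right) \right)} - 1467\right)^{2} = \left(\left(\left(\left(-1\right) 5 - 4\right) \left(\sqrt{2} - 4\right)\right)^{2} - 1467\right)^{2} = \left(\left(\left(-5 - 4\right) \left(-4 + \sqrt{2}\right)\right)^{2} - 1467\right)^{2} = \left(\left(- 9 \left(-4 + \sqrt{2}\right)\right)^{2} - 1467\right)^{2} = \left(\left(36 - 9 \sqrt{2}\right)^{2} - 1467\right)^{2} = \left(-1467 + \left(36 - 9 \sqrt{2}\right)^{2}\right)^{2}$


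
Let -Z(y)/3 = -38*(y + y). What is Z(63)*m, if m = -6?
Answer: -86184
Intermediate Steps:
Z(y) = 228*y (Z(y) = -(-114)*(y + y) = -(-114)*2*y = -(-228)*y = 228*y)
Z(63)*m = (228*63)*(-6) = 14364*(-6) = -86184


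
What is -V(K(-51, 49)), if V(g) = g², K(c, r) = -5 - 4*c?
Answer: -39601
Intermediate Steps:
-V(K(-51, 49)) = -(-5 - 4*(-51))² = -(-5 + 204)² = -1*199² = -1*39601 = -39601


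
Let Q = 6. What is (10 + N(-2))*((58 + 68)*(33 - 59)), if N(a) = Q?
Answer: -52416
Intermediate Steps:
N(a) = 6
(10 + N(-2))*((58 + 68)*(33 - 59)) = (10 + 6)*((58 + 68)*(33 - 59)) = 16*(126*(-26)) = 16*(-3276) = -52416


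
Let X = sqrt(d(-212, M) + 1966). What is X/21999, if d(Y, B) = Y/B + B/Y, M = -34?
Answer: sqrt(6404771114)/39642198 ≈ 0.0020188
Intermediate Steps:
d(Y, B) = B/Y + Y/B
X = sqrt(6404771114)/1802 (X = sqrt((-34/(-212) - 212/(-34)) + 1966) = sqrt((-34*(-1/212) - 212*(-1/34)) + 1966) = sqrt((17/106 + 106/17) + 1966) = sqrt(11525/1802 + 1966) = sqrt(3554257/1802) = sqrt(6404771114)/1802 ≈ 44.412)
X/21999 = (sqrt(6404771114)/1802)/21999 = (sqrt(6404771114)/1802)*(1/21999) = sqrt(6404771114)/39642198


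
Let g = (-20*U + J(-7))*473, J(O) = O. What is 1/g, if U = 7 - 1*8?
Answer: 1/6149 ≈ 0.00016263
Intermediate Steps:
U = -1 (U = 7 - 8 = -1)
g = 6149 (g = (-20*(-1) - 7)*473 = (20 - 7)*473 = 13*473 = 6149)
1/g = 1/6149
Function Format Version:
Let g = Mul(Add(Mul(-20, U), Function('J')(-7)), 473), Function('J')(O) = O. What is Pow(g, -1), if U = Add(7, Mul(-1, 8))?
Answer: Rational(1, 6149) ≈ 0.00016263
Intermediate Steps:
U = -1 (U = Add(7, -8) = -1)
g = 6149 (g = Mul(Add(Mul(-20, -1), -7), 473) = Mul(Add(20, -7), 473) = Mul(13, 473) = 6149)
Pow(g, -1) = Pow(6149, -1) = Rational(1, 6149)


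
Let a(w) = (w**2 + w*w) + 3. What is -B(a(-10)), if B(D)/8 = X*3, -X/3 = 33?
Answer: 2376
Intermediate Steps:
X = -99 (X = -3*33 = -99)
a(w) = 3 + 2*w**2 (a(w) = (w**2 + w**2) + 3 = 2*w**2 + 3 = 3 + 2*w**2)
B(D) = -2376 (B(D) = 8*(-99*3) = 8*(-297) = -2376)
-B(a(-10)) = -1*(-2376) = 2376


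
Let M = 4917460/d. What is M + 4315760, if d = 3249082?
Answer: 7011131524890/1624541 ≈ 4.3158e+6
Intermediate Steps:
M = 2458730/1624541 (M = 4917460/3249082 = 4917460*(1/3249082) = 2458730/1624541 ≈ 1.5135)
M + 4315760 = 2458730/1624541 + 4315760 = 7011131524890/1624541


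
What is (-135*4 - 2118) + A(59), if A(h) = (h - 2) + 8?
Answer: -2593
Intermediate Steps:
A(h) = 6 + h (A(h) = (-2 + h) + 8 = 6 + h)
(-135*4 - 2118) + A(59) = (-135*4 - 2118) + (6 + 59) = (-540 - 2118) + 65 = -2658 + 65 = -2593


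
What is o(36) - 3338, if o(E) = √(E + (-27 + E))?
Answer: -3338 + 3*√5 ≈ -3331.3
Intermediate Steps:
o(E) = √(-27 + 2*E)
o(36) - 3338 = √(-27 + 2*36) - 3338 = √(-27 + 72) - 3338 = √45 - 3338 = 3*√5 - 3338 = -3338 + 3*√5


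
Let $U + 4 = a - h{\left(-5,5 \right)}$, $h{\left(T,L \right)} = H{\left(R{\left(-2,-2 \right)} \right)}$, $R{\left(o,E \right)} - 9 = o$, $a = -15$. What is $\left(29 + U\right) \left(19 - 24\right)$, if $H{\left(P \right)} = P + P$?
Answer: $20$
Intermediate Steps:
$R{\left(o,E \right)} = 9 + o$
$H{\left(P \right)} = 2 P$
$h{\left(T,L \right)} = 14$ ($h{\left(T,L \right)} = 2 \left(9 - 2\right) = 2 \cdot 7 = 14$)
$U = -33$ ($U = -4 - 29 = -33$)
$\left(29 + U\right) \left(19 - 24\right) = \left(29 - 33\right) \left(19 - 24\right) = \left(-4\right) \left(-5\right) = 20$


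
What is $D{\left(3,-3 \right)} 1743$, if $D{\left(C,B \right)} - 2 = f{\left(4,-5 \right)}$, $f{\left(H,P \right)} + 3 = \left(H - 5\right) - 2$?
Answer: $-6972$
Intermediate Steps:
$f{\left(H,P \right)} = -10 + H$ ($f{\left(H,P \right)} = -3 + \left(\left(H - 5\right) - 2\right) = -3 + \left(\left(-5 + H\right) - 2\right) = -3 + \left(-7 + H\right) = -10 + H$)
$D{\left(C,B \right)} = -4$ ($D{\left(C,B \right)} = 2 + \left(-10 + 4\right) = 2 - 6 = -4$)
$D{\left(3,-3 \right)} 1743 = \left(-4\right) 1743 = -6972$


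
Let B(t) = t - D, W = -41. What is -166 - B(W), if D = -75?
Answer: -200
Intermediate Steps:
B(t) = 75 + t (B(t) = t - 1*(-75) = t + 75 = 75 + t)
-166 - B(W) = -166 - (75 - 41) = -166 - 1*34 = -166 - 34 = -200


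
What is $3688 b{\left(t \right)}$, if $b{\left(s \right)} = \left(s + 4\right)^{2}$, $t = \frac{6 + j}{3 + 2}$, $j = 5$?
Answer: $\frac{3544168}{25} \approx 1.4177 \cdot 10^{5}$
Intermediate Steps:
$t = \frac{11}{5}$ ($t = \frac{6 + 5}{3 + 2} = \frac{11}{5} \approx 2.2$)
$b{\left(s \right)} = \left(4 + s\right)^{2}$
$3688 b{\left(t \right)} = 3688 \left(4 + \frac{11}{5}\right)^{2} = 3688 \left(\frac{31}{5}\right)^{2} = 3688 \cdot \frac{961}{25} = \frac{3544168}{25}$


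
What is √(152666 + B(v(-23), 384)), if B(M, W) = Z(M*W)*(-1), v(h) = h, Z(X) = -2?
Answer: 2*√38167 ≈ 390.73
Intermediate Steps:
B(M, W) = 2 (B(M, W) = -2*(-1) = 2)
√(152666 + B(v(-23), 384)) = √(152666 + 2) = √152668 = 2*√38167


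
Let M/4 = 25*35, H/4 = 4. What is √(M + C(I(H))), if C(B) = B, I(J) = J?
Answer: 2*√879 ≈ 59.296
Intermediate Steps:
H = 16 (H = 4*4 = 16)
M = 3500 (M = 4*(25*35) = 4*875 = 3500)
√(M + C(I(H))) = √(3500 + 16) = √3516 = 2*√879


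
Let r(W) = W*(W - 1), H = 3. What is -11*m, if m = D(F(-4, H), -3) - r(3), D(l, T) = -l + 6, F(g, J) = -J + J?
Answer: 0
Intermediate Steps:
F(g, J) = 0
D(l, T) = 6 - l
r(W) = W*(-1 + W)
m = 0 (m = (6 - 1*0) - 3*(-1 + 3) = (6 + 0) - 3*2 = 6 - 1*6 = 6 - 6 = 0)
-11*m = -11*0 = 0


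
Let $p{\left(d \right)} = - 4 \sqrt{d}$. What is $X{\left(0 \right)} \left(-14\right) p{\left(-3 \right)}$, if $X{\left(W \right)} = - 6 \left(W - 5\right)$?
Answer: $1680 i \sqrt{3} \approx 2909.8 i$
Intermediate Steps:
$X{\left(W \right)} = 30 - 6 W$ ($X{\left(W \right)} = - 6 \left(-5 + W\right) = 30 - 6 W$)
$X{\left(0 \right)} \left(-14\right) p{\left(-3 \right)} = \left(30 - 0\right) \left(-14\right) \left(- 4 \sqrt{-3}\right) = \left(30 + 0\right) \left(-14\right) \left(- 4 i \sqrt{3}\right) = 30 \left(-14\right) \left(- 4 i \sqrt{3}\right) = - 420 \left(- 4 i \sqrt{3}\right) = 1680 i \sqrt{3}$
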